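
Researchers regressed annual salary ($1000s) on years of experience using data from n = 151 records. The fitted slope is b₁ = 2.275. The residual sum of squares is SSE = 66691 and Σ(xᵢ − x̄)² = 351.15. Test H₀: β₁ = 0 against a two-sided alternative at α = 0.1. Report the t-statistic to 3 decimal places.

t = 2.015

MSE = SSE/(n − 2) = 66691/149 = 447.591.
SE(b₁) = √(MSE/Sₓₓ) = √(447.591/351.15) = 1.129.
t = 2.275 / 1.129 = 2.015.
df = n − 2 = 149.
Two-sided p ≈ 0.0457, which is < 0.1, so reject H₀.
There is evidence that years of experience is associated with annual salary.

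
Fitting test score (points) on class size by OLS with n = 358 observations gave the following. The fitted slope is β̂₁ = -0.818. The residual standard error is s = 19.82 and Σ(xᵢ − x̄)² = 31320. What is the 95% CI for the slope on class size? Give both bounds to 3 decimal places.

SE(β̂₁) = s/√Sₓₓ = 19.82/√31320 = 0.111993.
df = n − 2 = 356.
t* = t_{0.025, 356} = 1.96665.
Margin = t* × SE = 1.96665 × 0.111993 = 0.22025.
CI: -0.818 ± 0.22025 → (-1.038, -0.598).
With 95% confidence, each one-unit increase in class size is associated with a change of between -1.038 and -0.598 points in test score.

(-1.038, -0.598)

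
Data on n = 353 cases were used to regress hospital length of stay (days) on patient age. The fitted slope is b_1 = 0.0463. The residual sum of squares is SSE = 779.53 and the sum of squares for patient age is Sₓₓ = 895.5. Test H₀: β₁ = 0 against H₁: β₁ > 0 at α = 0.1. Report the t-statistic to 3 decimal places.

MSE = SSE/(n − 2) = 779.53/351 = 2.22088.
SE(b_1) = √(MSE/Sₓₓ) = √(2.22088/895.5) = 0.0498001.
t = 0.0463 / 0.0498001 = 0.930.
df = n − 2 = 351.
One-sided p ≈ 0.1766, which is ≥ 0.1, so fail to reject H₀.
The data do not give significant evidence that the true slope on patient age is positive.

t = 0.930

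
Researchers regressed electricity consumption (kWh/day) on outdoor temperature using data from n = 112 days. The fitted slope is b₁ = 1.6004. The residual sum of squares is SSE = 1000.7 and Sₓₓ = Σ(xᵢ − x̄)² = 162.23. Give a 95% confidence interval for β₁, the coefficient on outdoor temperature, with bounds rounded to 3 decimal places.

(1.131, 2.070)

MSE = SSE/(n − 2) = 1000.7/110 = 9.09727.
SE(b₁) = √(MSE/Sₓₓ) = √(9.09727/162.23) = 0.236805.
df = n − 2 = 110.
t* = t_{0.025, 110} = 1.981765.
Margin = t* × SE = 1.981765 × 0.236805 = 0.46929.
CI: 1.6004 ± 0.46929 → (1.131, 2.070).
With 95% confidence, each one-unit increase in outdoor temperature is associated with a change of between 1.131 and 2.070 kWh/day in electricity consumption.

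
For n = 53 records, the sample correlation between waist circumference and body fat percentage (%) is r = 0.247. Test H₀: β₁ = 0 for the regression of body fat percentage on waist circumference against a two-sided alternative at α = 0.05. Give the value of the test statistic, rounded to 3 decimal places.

t = r·√(n − 2)/√(1 − r²) = 0.247·√51/√0.938991 = 1.820.
df = n − 2 = 51.
Two-sided p ≈ 0.0746, which is ≥ 0.05, so fail to reject H₀.
The data do not give significant evidence of a linear association between waist circumference and body fat percentage.

t = 1.820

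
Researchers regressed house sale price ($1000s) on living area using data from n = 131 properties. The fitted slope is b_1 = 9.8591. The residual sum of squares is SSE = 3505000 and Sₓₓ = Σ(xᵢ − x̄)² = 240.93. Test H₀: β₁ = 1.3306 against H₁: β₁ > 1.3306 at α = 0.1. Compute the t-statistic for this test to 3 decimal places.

t = 0.803

MSE = SSE/(n − 2) = 3505000/129 = 27170.5.
SE(b_1) = √(MSE/Sₓₓ) = √(27170.5/240.93) = 10.6195.
t = (9.8591 − 1.3306) / 10.6195 = 0.803.
df = n − 2 = 129.
One-sided p ≈ 0.2117, which is ≥ 0.1, so fail to reject H₀.
The data do not give significant evidence that the true slope on living area exceeds 1.3306 $1000s per unit.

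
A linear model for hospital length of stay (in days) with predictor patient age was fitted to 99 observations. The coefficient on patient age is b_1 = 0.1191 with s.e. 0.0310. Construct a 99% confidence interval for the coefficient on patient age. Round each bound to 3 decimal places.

(0.038, 0.201)

df = n − 2 = 99 − 2 = 97.
t* = t_{0.005, 97} = 2.627468.
Margin = t* × SE = 2.627468 × 0.0310 = 0.08145.
CI: 0.1191 ± 0.08145 → (0.038, 0.201).
With 99% confidence, each one-unit increase in patient age is associated with a change of between 0.038 and 0.201 days in hospital length of stay.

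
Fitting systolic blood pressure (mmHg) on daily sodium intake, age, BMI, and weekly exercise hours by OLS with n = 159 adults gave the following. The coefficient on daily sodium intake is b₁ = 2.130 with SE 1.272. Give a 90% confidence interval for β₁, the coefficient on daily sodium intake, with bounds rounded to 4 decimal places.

(0.0251, 4.2349)

df = n − k − 1 = 159 − 4 − 1 = 154.
t* = t_{0.05, 154} = 1.654808.
Margin = t* × SE = 1.654808 × 1.272 = 2.104916.
CI: 2.130 ± 2.104916 → (0.0251, 4.2349).
With 90% confidence, each one-unit increase in daily sodium intake is associated with a change of between 0.0251 and 4.2349 mmHg in systolic blood pressure, holding the other predictors fixed.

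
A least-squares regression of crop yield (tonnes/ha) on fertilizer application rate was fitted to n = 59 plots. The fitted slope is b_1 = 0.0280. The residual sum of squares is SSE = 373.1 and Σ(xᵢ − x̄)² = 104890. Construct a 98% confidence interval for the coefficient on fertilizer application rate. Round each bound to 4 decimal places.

(0.0091, 0.0469)

MSE = SSE/(n − 2) = 373.1/57 = 6.54561.
SE(b_1) = √(MSE/Sₓₓ) = √(6.54561/104890) = 0.00789966.
df = n − 2 = 57.
t* = t_{0.01, 57} = 2.393568.
Margin = t* × SE = 2.393568 × 0.00789966 = 0.018908.
CI: 0.0280 ± 0.018908 → (0.0091, 0.0469).
With 98% confidence, each one-unit increase in fertilizer application rate is associated with a change of between 0.0091 and 0.0469 tonnes/ha in crop yield.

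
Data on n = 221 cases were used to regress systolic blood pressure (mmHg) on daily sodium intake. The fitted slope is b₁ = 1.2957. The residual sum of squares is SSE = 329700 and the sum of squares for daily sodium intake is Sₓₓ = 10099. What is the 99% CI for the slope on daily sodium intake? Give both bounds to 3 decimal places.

MSE = SSE/(n − 2) = 329700/219 = 1505.48.
SE(b₁) = √(MSE/Sₓₓ) = √(1505.48/10099) = 0.386099.
df = n − 2 = 219.
t* = t_{0.005, 219} = 2.598465.
Margin = t* × SE = 2.598465 × 0.386099 = 1.00326.
CI: 1.2957 ± 1.00326 → (0.292, 2.299).
With 99% confidence, each one-unit increase in daily sodium intake is associated with a change of between 0.292 and 2.299 mmHg in systolic blood pressure.

(0.292, 2.299)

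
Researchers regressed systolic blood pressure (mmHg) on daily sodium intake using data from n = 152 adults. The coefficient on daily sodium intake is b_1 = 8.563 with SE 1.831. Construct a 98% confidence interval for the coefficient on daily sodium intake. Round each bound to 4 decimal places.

(4.2575, 12.8685)

df = n − 2 = 152 − 2 = 150.
t* = t_{0.01, 150} = 2.351465.
Margin = t* × SE = 2.351465 × 1.831 = 4.305532.
CI: 8.563 ± 4.305532 → (4.2575, 12.8685).
With 98% confidence, each one-unit increase in daily sodium intake is associated with a change of between 4.2575 and 12.8685 mmHg in systolic blood pressure.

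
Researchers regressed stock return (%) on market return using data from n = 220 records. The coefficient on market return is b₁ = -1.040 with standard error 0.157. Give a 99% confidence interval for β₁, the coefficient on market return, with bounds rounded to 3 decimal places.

df = n − 2 = 220 − 2 = 218.
t* = t_{0.005, 218} = 2.598569.
Margin = t* × SE = 2.598569 × 0.157 = 0.40798.
CI: -1.040 ± 0.40798 → (-1.448, -0.632).
With 99% confidence, each one-unit increase in market return is associated with a change of between -1.448 and -0.632 % in stock return.

(-1.448, -0.632)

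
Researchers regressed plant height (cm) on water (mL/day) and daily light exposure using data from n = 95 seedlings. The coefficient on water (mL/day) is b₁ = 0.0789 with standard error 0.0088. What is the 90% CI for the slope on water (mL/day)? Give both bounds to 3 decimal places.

(0.064, 0.094)

df = n − k − 1 = 95 − 2 − 1 = 92.
t* = t_{0.05, 92} = 1.661585.
Margin = t* × SE = 1.661585 × 0.0088 = 0.01462.
CI: 0.0789 ± 0.01462 → (0.064, 0.094).
With 90% confidence, each one-unit increase in water (mL/day) is associated with a change of between 0.064 and 0.094 cm in plant height, holding the other predictors fixed.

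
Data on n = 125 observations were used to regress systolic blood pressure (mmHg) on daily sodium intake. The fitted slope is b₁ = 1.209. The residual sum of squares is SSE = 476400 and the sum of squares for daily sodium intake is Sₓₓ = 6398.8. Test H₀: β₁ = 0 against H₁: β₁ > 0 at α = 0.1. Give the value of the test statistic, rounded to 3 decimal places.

t = 1.554

MSE = SSE/(n − 2) = 476400/123 = 3873.17.
SE(b₁) = √(MSE/Sₓₓ) = √(3873.17/6398.8) = 0.778008.
t = 1.209 / 0.778008 = 1.554.
df = n − 2 = 123.
One-sided p ≈ 0.0614, which is < 0.1, so reject H₀.
There is evidence that the true slope on daily sodium intake is positive.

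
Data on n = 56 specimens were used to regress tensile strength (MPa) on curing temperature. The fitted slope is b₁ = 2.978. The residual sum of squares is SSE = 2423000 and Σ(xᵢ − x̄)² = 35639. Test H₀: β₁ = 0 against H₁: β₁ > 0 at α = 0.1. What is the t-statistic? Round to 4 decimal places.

MSE = SSE/(n − 2) = 2423000/54 = 44870.4.
SE(b₁) = √(MSE/Sₓₓ) = √(44870.4/35639) = 1.12206.
t = 2.978 / 1.12206 = 2.6540.
df = n − 2 = 54.
One-sided p ≈ 0.0052, which is < 0.1, so reject H₀.
There is evidence that the true slope on curing temperature is positive.

t = 2.6540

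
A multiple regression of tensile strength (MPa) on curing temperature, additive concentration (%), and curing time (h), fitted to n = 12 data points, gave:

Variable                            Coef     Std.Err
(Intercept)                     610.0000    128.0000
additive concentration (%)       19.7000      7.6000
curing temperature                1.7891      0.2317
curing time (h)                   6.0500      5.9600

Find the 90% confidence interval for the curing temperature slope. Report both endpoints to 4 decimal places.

(1.3582, 2.2200)

Read off: b = 1.7891, SE = 0.2317 for curing temperature.
df = n − k − 1 = 12 − 3 − 1 = 8.
t* = t_{0.05, 8} = 1.859548.
Margin = t* × SE = 1.859548 × 0.2317 = 0.430857.
CI: 1.7891 ± 0.430857 → (1.3582, 2.2200).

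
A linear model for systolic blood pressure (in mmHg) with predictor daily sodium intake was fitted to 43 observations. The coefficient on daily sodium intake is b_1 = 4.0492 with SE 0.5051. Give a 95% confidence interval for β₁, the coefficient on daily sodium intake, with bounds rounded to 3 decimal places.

(3.029, 5.069)

df = n − 2 = 43 − 2 = 41.
t* = t_{0.025, 41} = 2.019541.
Margin = t* × SE = 2.019541 × 0.5051 = 1.02007.
CI: 4.0492 ± 1.02007 → (3.029, 5.069).
With 95% confidence, each one-unit increase in daily sodium intake is associated with a change of between 3.029 and 5.069 mmHg in systolic blood pressure.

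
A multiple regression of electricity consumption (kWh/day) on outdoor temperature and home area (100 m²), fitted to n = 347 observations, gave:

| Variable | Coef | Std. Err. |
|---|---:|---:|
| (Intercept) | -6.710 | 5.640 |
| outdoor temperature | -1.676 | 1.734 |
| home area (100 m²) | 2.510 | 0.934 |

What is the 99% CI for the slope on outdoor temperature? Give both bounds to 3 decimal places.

Read off: b = -1.676, SE = 1.734 for outdoor temperature.
df = n − k − 1 = 347 − 2 − 1 = 344.
t* = t_{0.005, 344} = 2.590197.
Margin = t* × SE = 2.590197 × 1.734 = 4.49140.
CI: -1.676 ± 4.49140 → (-6.167, 2.815).

(-6.167, 2.815)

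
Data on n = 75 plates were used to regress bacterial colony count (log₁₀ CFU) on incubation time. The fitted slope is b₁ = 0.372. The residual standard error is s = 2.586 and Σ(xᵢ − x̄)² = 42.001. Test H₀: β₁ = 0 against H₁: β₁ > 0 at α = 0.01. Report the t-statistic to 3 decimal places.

SE(b₁) = s/√Sₓₓ = 2.586/√42.001 = 0.399024.
t = 0.372 / 0.399024 = 0.932.
df = n − 2 = 73.
One-sided p ≈ 0.1771, which is ≥ 0.01, so fail to reject H₀.
The data do not give significant evidence that the true slope on incubation time is positive.

t = 0.932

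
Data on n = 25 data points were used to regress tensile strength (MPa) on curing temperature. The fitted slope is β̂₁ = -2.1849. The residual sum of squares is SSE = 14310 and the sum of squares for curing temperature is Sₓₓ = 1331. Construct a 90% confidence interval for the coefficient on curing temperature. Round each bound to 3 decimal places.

(-3.357, -1.013)

MSE = SSE/(n − 2) = 14310/23 = 622.174.
SE(β̂₁) = √(MSE/Sₓₓ) = √(622.174/1331) = 0.683702.
df = n − 2 = 23.
t* = t_{0.05, 23} = 1.713872.
Margin = t* × SE = 1.713872 × 0.683702 = 1.17178.
CI: -2.1849 ± 1.17178 → (-3.357, -1.013).
With 90% confidence, each one-unit increase in curing temperature is associated with a change of between -3.357 and -1.013 MPa in tensile strength.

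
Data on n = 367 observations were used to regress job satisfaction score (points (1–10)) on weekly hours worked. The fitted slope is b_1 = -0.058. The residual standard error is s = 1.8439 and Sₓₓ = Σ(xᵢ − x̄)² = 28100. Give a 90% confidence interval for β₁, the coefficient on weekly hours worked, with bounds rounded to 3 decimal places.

SE(b_1) = s/√Sₓₓ = 1.8439/√28100 = 0.0109998.
df = n − 2 = 365.
t* = t_{0.05, 365} = 1.649039.
Margin = t* × SE = 1.649039 × 0.0109998 = 0.01814.
CI: -0.058 ± 0.01814 → (-0.076, -0.040).
With 90% confidence, each one-unit increase in weekly hours worked is associated with a change of between -0.076 and -0.040 points (1–10) in job satisfaction score.

(-0.076, -0.040)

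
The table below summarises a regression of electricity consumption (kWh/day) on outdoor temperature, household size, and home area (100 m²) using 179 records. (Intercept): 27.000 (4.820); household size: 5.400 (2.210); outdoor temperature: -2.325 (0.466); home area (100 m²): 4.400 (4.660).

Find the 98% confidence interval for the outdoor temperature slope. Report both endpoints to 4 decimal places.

(-3.4191, -1.2309)

Read off: b = -2.325, SE = 0.466 for outdoor temperature.
df = n − k − 1 = 179 − 3 − 1 = 175.
t* = t_{0.01, 175} = 2.347845.
Margin = t* × SE = 2.347845 × 0.466 = 1.094096.
CI: -2.325 ± 1.094096 → (-3.4191, -1.2309).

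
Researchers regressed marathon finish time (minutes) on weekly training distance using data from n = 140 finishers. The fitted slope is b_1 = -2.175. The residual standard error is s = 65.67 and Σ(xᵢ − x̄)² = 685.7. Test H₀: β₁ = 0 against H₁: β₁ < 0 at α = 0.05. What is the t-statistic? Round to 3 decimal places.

t = -0.867

SE(b_1) = s/√Sₓₓ = 65.67/√685.7 = 2.50784.
t = -2.175 / 2.50784 = -0.867.
df = n − 2 = 138.
One-sided p ≈ 0.1936, which is ≥ 0.05, so fail to reject H₀.
The data do not give significant evidence that the true slope on weekly training distance is negative.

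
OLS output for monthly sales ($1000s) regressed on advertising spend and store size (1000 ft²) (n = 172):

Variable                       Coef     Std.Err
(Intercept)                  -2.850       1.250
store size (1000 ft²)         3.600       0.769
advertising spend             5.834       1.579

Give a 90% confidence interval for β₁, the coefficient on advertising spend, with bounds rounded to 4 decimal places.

Read off: b = 5.834, SE = 1.579 for advertising spend.
df = n − k − 1 = 172 − 2 − 1 = 169.
t* = t_{0.05, 169} = 1.65392.
Margin = t* × SE = 1.65392 × 1.579 = 2.611540.
CI: 5.834 ± 2.611540 → (3.2225, 8.4455).

(3.2225, 8.4455)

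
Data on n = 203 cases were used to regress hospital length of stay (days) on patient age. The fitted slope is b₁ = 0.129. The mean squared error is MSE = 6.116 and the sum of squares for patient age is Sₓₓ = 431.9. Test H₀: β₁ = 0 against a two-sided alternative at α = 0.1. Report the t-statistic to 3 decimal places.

SE(b₁) = √(MSE/Sₓₓ) = √(6.116/431.9) = 0.118999.
t = 0.129 / 0.118999 = 1.084.
df = n − 2 = 201.
Two-sided p ≈ 0.2796, which is ≥ 0.1, so fail to reject H₀.
The data do not give significant evidence of an association between patient age and hospital length of stay.

t = 1.084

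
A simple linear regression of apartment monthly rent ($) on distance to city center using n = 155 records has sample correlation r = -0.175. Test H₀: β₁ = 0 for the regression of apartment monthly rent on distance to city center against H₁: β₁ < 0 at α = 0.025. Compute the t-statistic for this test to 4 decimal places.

t = -2.1986

t = r·√(n − 2)/√(1 − r²) = -0.175·√153/√0.969375 = -2.1986.
df = n − 2 = 153.
One-sided p ≈ 0.0147, which is < 0.025, so reject H₀.
There is evidence of a linear association between distance to city center and apartment monthly rent.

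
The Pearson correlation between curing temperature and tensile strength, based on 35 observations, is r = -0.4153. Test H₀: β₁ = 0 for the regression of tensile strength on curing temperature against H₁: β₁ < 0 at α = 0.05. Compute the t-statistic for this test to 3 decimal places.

t = r·√(n − 2)/√(1 − r²) = -0.4153·√33/√0.827526 = -2.623.
df = n − 2 = 33.
One-sided p ≈ 0.0066, which is < 0.05, so reject H₀.
There is evidence of a linear association between curing temperature and tensile strength.

t = -2.623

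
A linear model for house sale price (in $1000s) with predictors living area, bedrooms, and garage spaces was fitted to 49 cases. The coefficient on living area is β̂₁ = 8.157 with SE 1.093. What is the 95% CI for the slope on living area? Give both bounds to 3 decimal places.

(5.956, 10.358)

df = n − k − 1 = 49 − 3 − 1 = 45.
t* = t_{0.025, 45} = 2.014103.
Margin = t* × SE = 2.014103 × 1.093 = 2.20142.
CI: 8.157 ± 2.20142 → (5.956, 10.358).
With 95% confidence, each one-unit increase in living area is associated with a change of between 5.956 and 10.358 $1000s in house sale price, holding the other predictors fixed.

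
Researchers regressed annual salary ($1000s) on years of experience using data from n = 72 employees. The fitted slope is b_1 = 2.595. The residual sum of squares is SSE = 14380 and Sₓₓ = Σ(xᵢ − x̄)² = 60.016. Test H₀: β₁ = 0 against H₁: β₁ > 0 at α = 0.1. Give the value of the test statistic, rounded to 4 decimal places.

MSE = SSE/(n − 2) = 14380/70 = 205.429.
SE(b_1) = √(MSE/Sₓₓ) = √(205.429/60.016) = 1.85011.
t = 2.595 / 1.85011 = 1.4026.
df = n − 2 = 70.
One-sided p ≈ 0.0826, which is < 0.1, so reject H₀.
There is evidence that the true slope on years of experience is positive.

t = 1.4026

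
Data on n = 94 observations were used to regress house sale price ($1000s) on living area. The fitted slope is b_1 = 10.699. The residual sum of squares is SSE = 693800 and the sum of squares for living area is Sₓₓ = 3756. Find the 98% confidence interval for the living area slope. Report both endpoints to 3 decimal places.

MSE = SSE/(n − 2) = 693800/92 = 7541.3.
SE(b_1) = √(MSE/Sₓₓ) = √(7541.3/3756) = 1.41697.
df = n − 2 = 92.
t* = t_{0.01, 92} = 2.367566.
Margin = t* × SE = 2.367566 × 1.41697 = 3.35477.
CI: 10.699 ± 3.35477 → (7.344, 14.054).
With 98% confidence, each one-unit increase in living area is associated with a change of between 7.344 and 14.054 $1000s in house sale price.

(7.344, 14.054)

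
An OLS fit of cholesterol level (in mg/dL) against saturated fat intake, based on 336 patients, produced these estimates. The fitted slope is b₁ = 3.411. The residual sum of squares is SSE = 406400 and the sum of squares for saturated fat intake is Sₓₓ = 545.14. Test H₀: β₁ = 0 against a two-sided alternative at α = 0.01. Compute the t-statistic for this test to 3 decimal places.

MSE = SSE/(n − 2) = 406400/334 = 1216.77.
SE(b₁) = √(MSE/Sₓₓ) = √(1216.77/545.14) = 1.494.
t = 3.411 / 1.494 = 2.283.
df = n − 2 = 334.
Two-sided p ≈ 0.0231, which is ≥ 0.01, so fail to reject H₀.
The data do not give significant evidence of an association between saturated fat intake and cholesterol level.

t = 2.283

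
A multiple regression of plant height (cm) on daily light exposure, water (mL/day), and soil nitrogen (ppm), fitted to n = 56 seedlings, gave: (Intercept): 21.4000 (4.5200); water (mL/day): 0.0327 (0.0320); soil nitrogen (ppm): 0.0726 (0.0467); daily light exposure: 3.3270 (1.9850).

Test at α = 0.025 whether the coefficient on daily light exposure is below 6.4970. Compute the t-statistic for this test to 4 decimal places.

Read off: b = 3.3270, SE = 1.9850 for daily light exposure.
H₀: β₁ = 6.4970 vs H₁: β₁ < 6.4970.
t = (3.3270 − 6.4970) / 1.9850 = -1.5970.
df = n − k − 1 = 56 − 3 − 1 = 52.
One-sided p ≈ 0.0582, which is ≥ 0.025, so fail to reject H₀.
The data do not give significant evidence that the true slope on daily light exposure is below 6.4970 cm per unit, holding the other predictors fixed.

t = -1.5970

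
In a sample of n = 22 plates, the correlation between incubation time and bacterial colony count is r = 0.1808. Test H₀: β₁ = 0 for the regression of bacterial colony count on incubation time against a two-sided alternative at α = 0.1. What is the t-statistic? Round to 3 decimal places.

t = r·√(n − 2)/√(1 − r²) = 0.1808·√20/√0.967311 = 0.822.
df = n − 2 = 20.
Two-sided p ≈ 0.4207, which is ≥ 0.1, so fail to reject H₀.
The data do not give significant evidence of a linear association between incubation time and bacterial colony count.

t = 0.822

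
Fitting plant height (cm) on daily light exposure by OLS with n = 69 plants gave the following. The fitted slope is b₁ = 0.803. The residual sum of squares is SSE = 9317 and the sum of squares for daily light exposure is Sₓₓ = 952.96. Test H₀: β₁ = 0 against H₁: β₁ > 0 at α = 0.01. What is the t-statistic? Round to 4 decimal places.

t = 2.1021

MSE = SSE/(n − 2) = 9317/67 = 139.06.
SE(b₁) = √(MSE/Sₓₓ) = √(139.06/952.96) = 0.382.
t = 0.803 / 0.382 = 2.1021.
df = n − 2 = 67.
One-sided p ≈ 0.0197, which is ≥ 0.01, so fail to reject H₀.
The data do not give significant evidence that the true slope on daily light exposure is positive.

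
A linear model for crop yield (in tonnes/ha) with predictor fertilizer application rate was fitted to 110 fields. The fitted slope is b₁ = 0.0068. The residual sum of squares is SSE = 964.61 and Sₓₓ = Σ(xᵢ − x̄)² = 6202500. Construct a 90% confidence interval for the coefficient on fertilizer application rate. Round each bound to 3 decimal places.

MSE = SSE/(n − 2) = 964.61/108 = 8.93157.
SE(b₁) = √(MSE/Sₓₓ) = √(8.93157/6202500) = 0.0012.
df = n − 2 = 108.
t* = t_{0.05, 108} = 1.659085.
Margin = t* × SE = 1.659085 × 0.0012 = 0.00199.
CI: 0.0068 ± 0.00199 → (0.005, 0.009).
With 90% confidence, each one-unit increase in fertilizer application rate is associated with a change of between 0.005 and 0.009 tonnes/ha in crop yield.

(0.005, 0.009)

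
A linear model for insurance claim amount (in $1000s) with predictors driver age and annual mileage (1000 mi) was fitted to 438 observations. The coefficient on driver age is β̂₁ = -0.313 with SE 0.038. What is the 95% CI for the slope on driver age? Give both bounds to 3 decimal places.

df = n − k − 1 = 438 − 2 − 1 = 435.
t* = t_{0.025, 435} = 1.965432.
Margin = t* × SE = 1.965432 × 0.038 = 0.07469.
CI: -0.313 ± 0.07469 → (-0.388, -0.238).
With 95% confidence, each one-unit increase in driver age is associated with a change of between -0.388 and -0.238 $1000s in insurance claim amount, holding the other predictors fixed.

(-0.388, -0.238)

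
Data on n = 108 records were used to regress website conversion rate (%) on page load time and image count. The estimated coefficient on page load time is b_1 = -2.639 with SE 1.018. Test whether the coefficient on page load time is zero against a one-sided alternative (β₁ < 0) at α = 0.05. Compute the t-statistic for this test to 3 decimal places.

H₀: β₁ = 0 vs H₁: β₁ < 0.
t = (b_1 − β₁⁰)/SE = -2.639 / 1.018 = -2.592.
df = n − k − 1 = 108 − 2 − 1 = 105.
One-sided p ≈ 0.0054, which is < 0.05, so reject H₀.
There is evidence that the true slope on page load time is negative, holding the other predictors fixed.

t = -2.592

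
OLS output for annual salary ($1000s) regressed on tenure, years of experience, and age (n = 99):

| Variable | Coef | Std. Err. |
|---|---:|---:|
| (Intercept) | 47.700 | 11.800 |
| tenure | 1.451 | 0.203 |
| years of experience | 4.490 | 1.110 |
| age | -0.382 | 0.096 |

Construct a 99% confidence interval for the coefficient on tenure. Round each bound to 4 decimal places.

Read off: b = 1.451, SE = 0.203 for tenure.
df = n − k − 1 = 99 − 3 − 1 = 95.
t* = t_{0.005, 95} = 2.628576.
Margin = t* × SE = 2.628576 × 0.203 = 0.533601.
CI: 1.451 ± 0.533601 → (0.9174, 1.9846).

(0.9174, 1.9846)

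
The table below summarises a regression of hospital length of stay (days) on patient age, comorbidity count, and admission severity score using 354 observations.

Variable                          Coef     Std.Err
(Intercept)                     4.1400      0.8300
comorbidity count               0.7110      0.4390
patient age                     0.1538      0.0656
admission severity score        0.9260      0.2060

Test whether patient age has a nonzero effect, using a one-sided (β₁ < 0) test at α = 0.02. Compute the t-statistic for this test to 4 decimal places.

Read off: b = 0.1538, SE = 0.0656 for patient age.
H₀: β₁ = 0 vs H₁: β₁ < 0.
t = 0.1538 / 0.0656 = 2.3445.
df = n − k − 1 = 354 − 3 − 1 = 350.
One-sided p ≈ 0.9902, which is ≥ 0.02, so fail to reject H₀.
The data do not give significant evidence that the true slope on patient age is negative, holding the other predictors fixed.

t = 2.3445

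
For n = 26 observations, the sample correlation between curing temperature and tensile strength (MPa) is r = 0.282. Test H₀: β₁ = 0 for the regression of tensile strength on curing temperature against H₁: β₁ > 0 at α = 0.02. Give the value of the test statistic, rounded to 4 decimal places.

t = r·√(n − 2)/√(1 − r²) = 0.282·√24/√0.920476 = 1.4400.
df = n − 2 = 24.
One-sided p ≈ 0.0814, which is ≥ 0.02, so fail to reject H₀.
The data do not give significant evidence of a linear association between curing temperature and tensile strength.

t = 1.4400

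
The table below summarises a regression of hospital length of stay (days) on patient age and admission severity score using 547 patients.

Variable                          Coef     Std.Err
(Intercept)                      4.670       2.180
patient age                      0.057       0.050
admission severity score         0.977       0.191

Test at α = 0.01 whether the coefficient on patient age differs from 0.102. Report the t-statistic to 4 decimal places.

t = -0.9000

Read off: b = 0.057, SE = 0.050 for patient age.
H₀: β₁ = 0.102 vs H₁: β₁ ≠ 0.102.
t = (0.057 − 0.102) / 0.050 = -0.9000.
df = n − k − 1 = 547 − 2 − 1 = 544.
Two-sided p ≈ 0.3685, which is ≥ 0.01, so fail to reject H₀.
The data are consistent with a true slope of 0.102 days per unit of patient age, holding the other predictors fixed.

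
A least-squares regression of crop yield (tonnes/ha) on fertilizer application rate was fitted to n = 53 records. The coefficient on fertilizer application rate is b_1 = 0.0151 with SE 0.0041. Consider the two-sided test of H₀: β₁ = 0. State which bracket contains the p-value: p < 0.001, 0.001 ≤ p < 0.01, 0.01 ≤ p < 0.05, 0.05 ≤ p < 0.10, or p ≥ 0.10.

t = 0.0151 / 0.0041 = 3.683.
df = n − 2 = 53 − 2 = 51.
Two-sided p = 2·P(T_{51} > |t|) ≈ 0.0006.
So p < 0.001.

p < 0.001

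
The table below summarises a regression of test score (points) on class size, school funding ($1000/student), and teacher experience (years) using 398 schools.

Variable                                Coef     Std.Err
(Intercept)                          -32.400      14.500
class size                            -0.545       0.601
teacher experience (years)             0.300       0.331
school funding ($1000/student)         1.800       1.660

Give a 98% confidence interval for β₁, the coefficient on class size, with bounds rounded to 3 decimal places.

Read off: b = -0.545, SE = 0.601 for class size.
df = n − k − 1 = 398 − 3 − 1 = 394.
t* = t_{0.01, 394} = 2.335849.
Margin = t* × SE = 2.335849 × 0.601 = 1.40385.
CI: -0.545 ± 1.40385 → (-1.949, 0.859).

(-1.949, 0.859)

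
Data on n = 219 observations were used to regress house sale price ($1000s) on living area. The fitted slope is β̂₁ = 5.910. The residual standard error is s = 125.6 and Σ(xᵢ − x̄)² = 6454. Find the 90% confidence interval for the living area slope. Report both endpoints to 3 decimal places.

(3.327, 8.493)

SE(β̂₁) = s/√Sₓₓ = 125.6/√6454 = 1.56342.
df = n − 2 = 217.
t* = t_{0.05, 217} = 1.651906.
Margin = t* × SE = 1.651906 × 1.56342 = 2.58262.
CI: 5.910 ± 2.58262 → (3.327, 8.493).
With 90% confidence, each one-unit increase in living area is associated with a change of between 3.327 and 8.493 $1000s in house sale price.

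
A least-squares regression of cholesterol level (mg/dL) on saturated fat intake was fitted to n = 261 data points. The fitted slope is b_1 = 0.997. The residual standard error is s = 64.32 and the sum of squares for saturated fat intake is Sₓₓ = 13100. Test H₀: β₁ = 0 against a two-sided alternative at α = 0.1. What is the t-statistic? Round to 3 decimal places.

SE(b_1) = s/√Sₓₓ = 64.32/√13100 = 0.561966.
t = 0.997 / 0.561966 = 1.774.
df = n − 2 = 259.
Two-sided p ≈ 0.0772, which is < 0.1, so reject H₀.
There is evidence that saturated fat intake is associated with cholesterol level.

t = 1.774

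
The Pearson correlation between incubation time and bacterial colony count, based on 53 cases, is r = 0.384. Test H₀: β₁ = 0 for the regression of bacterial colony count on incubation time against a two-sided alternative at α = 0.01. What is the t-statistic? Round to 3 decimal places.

t = 2.970

t = r·√(n − 2)/√(1 − r²) = 0.384·√51/√0.852544 = 2.970.
df = n − 2 = 51.
Two-sided p ≈ 0.0045, which is < 0.01, so reject H₀.
There is evidence of a linear association between incubation time and bacterial colony count.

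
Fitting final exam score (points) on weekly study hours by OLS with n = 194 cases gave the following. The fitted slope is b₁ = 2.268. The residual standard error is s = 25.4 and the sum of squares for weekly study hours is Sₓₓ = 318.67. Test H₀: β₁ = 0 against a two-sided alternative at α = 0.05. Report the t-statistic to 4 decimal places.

SE(b₁) = s/√Sₓₓ = 25.4/√318.67 = 1.42286.
t = 2.268 / 1.42286 = 1.5940.
df = n − 2 = 192.
Two-sided p ≈ 0.1126, which is ≥ 0.05, so fail to reject H₀.
The data do not give significant evidence of an association between weekly study hours and final exam score.

t = 1.5940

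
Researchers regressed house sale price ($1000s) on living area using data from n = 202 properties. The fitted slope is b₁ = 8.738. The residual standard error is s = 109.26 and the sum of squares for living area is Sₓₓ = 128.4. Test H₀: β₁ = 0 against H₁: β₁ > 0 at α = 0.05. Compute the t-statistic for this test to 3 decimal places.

t = 0.906

SE(b₁) = s/√Sₓₓ = 109.26/√128.4 = 9.64226.
t = 8.738 / 9.64226 = 0.906.
df = n − 2 = 200.
One-sided p ≈ 0.1830, which is ≥ 0.05, so fail to reject H₀.
The data do not give significant evidence that the true slope on living area is positive.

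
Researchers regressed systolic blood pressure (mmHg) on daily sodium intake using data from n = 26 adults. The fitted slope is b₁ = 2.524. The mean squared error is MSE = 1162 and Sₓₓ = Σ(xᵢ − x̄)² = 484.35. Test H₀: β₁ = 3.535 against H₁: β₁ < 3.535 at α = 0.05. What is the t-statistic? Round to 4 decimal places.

t = -0.6527

SE(b₁) = √(MSE/Sₓₓ) = √(1162/484.35) = 1.5489.
t = (2.524 − 3.535) / 1.5489 = -0.6527.
df = n − 2 = 24.
One-sided p ≈ 0.2601, which is ≥ 0.05, so fail to reject H₀.
The data do not give significant evidence that the true slope on daily sodium intake is below 3.535 mmHg per unit.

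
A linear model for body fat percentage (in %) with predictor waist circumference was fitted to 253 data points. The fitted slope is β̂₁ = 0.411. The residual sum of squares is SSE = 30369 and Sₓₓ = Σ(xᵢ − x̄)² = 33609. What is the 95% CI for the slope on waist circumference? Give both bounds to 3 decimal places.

(0.293, 0.529)

MSE = SSE/(n − 2) = 30369/251 = 120.992.
SE(β̂₁) = √(MSE/Sₓₓ) = √(120.992/33609) = 0.0599999.
df = n − 2 = 251.
t* = t_{0.025, 251} = 1.96946.
Margin = t* × SE = 1.96946 × 0.0599999 = 0.11817.
CI: 0.411 ± 0.11817 → (0.293, 0.529).
With 95% confidence, each one-unit increase in waist circumference is associated with a change of between 0.293 and 0.529 % in body fat percentage.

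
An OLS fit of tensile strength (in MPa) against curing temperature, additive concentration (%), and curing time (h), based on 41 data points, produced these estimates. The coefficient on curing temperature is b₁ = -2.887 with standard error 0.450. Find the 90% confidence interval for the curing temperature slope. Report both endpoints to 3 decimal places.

(-3.646, -2.128)

df = n − k − 1 = 41 − 3 − 1 = 37.
t* = t_{0.05, 37} = 1.687094.
Margin = t* × SE = 1.687094 × 0.450 = 0.75919.
CI: -2.887 ± 0.75919 → (-3.646, -2.128).
With 90% confidence, each one-unit increase in curing temperature is associated with a change of between -3.646 and -2.128 MPa in tensile strength, holding the other predictors fixed.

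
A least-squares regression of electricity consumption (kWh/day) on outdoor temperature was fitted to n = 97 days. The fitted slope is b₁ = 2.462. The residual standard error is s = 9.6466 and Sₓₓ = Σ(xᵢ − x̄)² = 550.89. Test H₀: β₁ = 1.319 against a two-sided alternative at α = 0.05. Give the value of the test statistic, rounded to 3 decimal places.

t = 2.781

SE(b₁) = s/√Sₓₓ = 9.6466/√550.89 = 0.411.
t = (2.462 − 1.319) / 0.411 = 2.781.
df = n − 2 = 95.
Two-sided p ≈ 0.0065, which is < 0.05, so reject H₀.
There is evidence that the true slope on outdoor temperature differs from 1.319 kWh/day per unit.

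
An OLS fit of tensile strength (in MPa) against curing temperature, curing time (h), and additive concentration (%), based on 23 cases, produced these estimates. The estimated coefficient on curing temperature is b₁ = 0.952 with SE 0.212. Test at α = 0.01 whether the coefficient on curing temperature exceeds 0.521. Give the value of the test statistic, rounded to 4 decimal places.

t = 2.0330

H₀: β₁ = 0.521 vs H₁: β₁ > 0.521.
t = (b₁ − β₁⁰)/SE = (0.952 − 0.521) / 0.212 = 2.0330.
df = n − k − 1 = 23 − 3 − 1 = 19.
One-sided p ≈ 0.0281, which is ≥ 0.01, so fail to reject H₀.
The data do not give significant evidence that the true slope on curing temperature exceeds 0.521 MPa per unit, holding the other predictors fixed.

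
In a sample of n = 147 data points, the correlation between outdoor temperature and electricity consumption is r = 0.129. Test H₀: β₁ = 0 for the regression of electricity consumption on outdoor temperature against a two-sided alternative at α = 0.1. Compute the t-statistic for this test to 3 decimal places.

t = 1.566

t = r·√(n − 2)/√(1 − r²) = 0.129·√145/√0.983359 = 1.566.
df = n − 2 = 145.
Two-sided p ≈ 0.1194, which is ≥ 0.1, so fail to reject H₀.
The data do not give significant evidence of a linear association between outdoor temperature and electricity consumption.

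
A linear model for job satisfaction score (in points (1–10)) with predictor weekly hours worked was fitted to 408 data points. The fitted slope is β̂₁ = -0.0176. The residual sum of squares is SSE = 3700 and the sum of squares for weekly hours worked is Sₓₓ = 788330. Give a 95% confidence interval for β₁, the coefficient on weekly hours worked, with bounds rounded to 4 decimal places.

MSE = SSE/(n − 2) = 3700/406 = 9.1133.
SE(β̂₁) = √(MSE/Sₓₓ) = √(9.1133/788330) = 0.00340004.
df = n − 2 = 406.
t* = t_{0.025, 406} = 1.965824.
Margin = t* × SE = 1.965824 × 0.00340004 = 0.006684.
CI: -0.0176 ± 0.006684 → (-0.0243, -0.0109).
With 95% confidence, each one-unit increase in weekly hours worked is associated with a change of between -0.0243 and -0.0109 points (1–10) in job satisfaction score.

(-0.0243, -0.0109)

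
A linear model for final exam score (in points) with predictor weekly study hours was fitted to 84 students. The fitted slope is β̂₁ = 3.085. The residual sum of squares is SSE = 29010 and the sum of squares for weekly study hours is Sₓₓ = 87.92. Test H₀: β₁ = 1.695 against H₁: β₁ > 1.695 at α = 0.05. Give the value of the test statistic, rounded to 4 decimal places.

t = 0.6929

MSE = SSE/(n − 2) = 29010/82 = 353.78.
SE(β̂₁) = √(MSE/Sₓₓ) = √(353.78/87.92) = 2.00596.
t = (3.085 − 1.695) / 2.00596 = 0.6929.
df = n − 2 = 82.
One-sided p ≈ 0.2452, which is ≥ 0.05, so fail to reject H₀.
The data do not give significant evidence that the true slope on weekly study hours exceeds 1.695 points per unit.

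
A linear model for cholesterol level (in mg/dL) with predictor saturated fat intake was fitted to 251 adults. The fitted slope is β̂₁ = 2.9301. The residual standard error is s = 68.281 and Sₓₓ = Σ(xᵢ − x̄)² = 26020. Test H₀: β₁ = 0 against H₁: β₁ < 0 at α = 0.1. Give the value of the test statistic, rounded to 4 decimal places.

t = 6.9221

SE(β̂₁) = s/√Sₓₓ = 68.281/√26020 = 0.423298.
t = 2.9301 / 0.423298 = 6.9221.
df = n − 2 = 249.
One-sided p ≈ 1.0000, which is ≥ 0.1, so fail to reject H₀.
The data do not give significant evidence that the true slope on saturated fat intake is negative.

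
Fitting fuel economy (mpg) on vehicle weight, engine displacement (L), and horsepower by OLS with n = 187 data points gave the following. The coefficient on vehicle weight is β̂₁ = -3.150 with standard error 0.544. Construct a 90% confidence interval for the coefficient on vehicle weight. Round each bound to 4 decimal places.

(-4.0494, -2.2506)

df = n − k − 1 = 187 − 3 − 1 = 183.
t* = t_{0.05, 183} = 1.653223.
Margin = t* × SE = 1.653223 × 0.544 = 0.899353.
CI: -3.150 ± 0.899353 → (-4.0494, -2.2506).
With 90% confidence, each one-unit increase in vehicle weight is associated with a change of between -4.0494 and -2.2506 mpg in fuel economy, holding the other predictors fixed.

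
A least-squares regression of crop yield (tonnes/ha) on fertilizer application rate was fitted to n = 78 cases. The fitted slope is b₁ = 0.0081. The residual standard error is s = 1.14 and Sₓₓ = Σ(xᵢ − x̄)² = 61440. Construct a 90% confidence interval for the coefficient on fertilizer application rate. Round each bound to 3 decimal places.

SE(b₁) = s/√Sₓₓ = 1.14/√61440 = 0.00459917.
df = n − 2 = 76.
t* = t_{0.05, 76} = 1.665151.
Margin = t* × SE = 1.665151 × 0.00459917 = 0.00766.
CI: 0.0081 ± 0.00766 → (0.000, 0.016).
With 90% confidence, each one-unit increase in fertilizer application rate is associated with a change of between 0.000 and 0.016 tonnes/ha in crop yield.

(0.000, 0.016)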